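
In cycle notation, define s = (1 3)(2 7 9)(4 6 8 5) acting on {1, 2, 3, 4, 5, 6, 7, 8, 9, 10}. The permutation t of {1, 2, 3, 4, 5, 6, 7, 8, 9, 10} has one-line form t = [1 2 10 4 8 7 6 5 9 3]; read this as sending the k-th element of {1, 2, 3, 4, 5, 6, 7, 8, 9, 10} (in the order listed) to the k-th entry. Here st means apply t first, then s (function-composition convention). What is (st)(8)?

4

First apply t: t(8) = 5, then s(5) = 4. Thus (st)(8) = 4.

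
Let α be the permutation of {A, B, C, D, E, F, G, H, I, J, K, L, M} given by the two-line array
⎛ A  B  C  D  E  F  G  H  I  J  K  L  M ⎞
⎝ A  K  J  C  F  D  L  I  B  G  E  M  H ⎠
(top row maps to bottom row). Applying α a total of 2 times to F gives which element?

Tracing F → D → … returns to F after 12 steps, so F lies in a 12-cycle (B K E F D C J G L M H I).
Advancing 2 steps from F: F → D → C.

C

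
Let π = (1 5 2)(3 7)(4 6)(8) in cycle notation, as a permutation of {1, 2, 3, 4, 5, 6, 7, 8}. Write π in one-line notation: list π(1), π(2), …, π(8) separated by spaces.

5 1 7 6 2 4 3 8

Image by image: 1↦5, 2↦1, 3↦7, 4↦6, 5↦2, 6↦4, 7↦3, 8↦8.
So the one-line form is 5 1 7 6 2 4 3 8.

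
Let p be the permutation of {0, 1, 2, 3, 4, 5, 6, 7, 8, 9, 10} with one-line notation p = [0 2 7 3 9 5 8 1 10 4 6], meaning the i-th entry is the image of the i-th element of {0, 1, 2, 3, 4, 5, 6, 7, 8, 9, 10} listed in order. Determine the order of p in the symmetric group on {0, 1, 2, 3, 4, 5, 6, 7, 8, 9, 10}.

Writing p as disjoint cycles, the cycle lengths are 3, 3, 2, 1, 1, 1.
The order is lcm(3, 3, 2) = 6.

6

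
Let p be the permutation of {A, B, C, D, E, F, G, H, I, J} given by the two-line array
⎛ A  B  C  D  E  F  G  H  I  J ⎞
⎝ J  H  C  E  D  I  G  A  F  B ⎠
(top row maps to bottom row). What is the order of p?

4

Decomposing into disjoint cycles gives cycle lengths 4, 2, 2, 1, 1.
The order of p is the least common multiple of its cycle lengths: lcm(4, 2, 2) = 4.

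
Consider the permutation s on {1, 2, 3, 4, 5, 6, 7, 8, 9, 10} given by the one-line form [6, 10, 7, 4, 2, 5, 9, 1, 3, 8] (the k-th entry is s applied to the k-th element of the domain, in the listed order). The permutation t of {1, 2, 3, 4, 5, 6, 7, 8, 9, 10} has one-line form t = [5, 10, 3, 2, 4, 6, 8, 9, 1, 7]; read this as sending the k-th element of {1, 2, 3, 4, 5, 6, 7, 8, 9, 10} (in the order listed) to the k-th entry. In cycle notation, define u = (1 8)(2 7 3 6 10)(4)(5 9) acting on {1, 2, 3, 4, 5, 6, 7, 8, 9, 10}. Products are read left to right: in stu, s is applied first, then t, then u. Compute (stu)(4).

7

Chase 4: s(4) = 4; t(4) = 2; u(2) = 7. Hence (stu)(4) = 7.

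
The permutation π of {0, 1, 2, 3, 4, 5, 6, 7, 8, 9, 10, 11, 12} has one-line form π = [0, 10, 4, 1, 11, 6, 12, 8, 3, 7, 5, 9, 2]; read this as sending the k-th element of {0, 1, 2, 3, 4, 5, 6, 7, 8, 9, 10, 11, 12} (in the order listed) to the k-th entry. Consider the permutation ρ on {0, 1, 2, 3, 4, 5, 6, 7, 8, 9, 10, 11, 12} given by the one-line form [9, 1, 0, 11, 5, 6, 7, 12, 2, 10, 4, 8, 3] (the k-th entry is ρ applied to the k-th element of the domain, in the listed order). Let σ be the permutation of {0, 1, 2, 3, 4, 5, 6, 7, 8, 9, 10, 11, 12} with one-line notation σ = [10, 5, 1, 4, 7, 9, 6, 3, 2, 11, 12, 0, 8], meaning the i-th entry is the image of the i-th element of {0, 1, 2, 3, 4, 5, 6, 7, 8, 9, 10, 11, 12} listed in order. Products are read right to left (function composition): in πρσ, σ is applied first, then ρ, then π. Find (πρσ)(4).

Apply the permutations in order: σ(4) = 7, then ρ(7) = 12, then π(12) = 2. So (πρσ)(4) = 2.

2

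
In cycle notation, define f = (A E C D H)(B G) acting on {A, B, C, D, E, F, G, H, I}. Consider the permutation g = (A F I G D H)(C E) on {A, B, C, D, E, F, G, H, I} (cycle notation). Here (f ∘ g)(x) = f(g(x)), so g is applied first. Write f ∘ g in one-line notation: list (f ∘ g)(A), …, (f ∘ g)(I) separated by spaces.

Chase each element through g then f: A → F → F; B → B → G; C → E → C; D → H → A; E → C → D; F → I → I; G → D → H; H → A → E; I → G → B.
So f ∘ g in one-line form is F G C A D I H E B.

F G C A D I H E B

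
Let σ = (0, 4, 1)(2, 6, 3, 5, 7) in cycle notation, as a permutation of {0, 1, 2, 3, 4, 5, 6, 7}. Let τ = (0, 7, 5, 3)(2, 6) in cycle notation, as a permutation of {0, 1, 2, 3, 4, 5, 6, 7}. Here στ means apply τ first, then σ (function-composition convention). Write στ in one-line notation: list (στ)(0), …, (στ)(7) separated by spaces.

2 0 3 4 1 5 6 7

Chase each element through τ then σ: 0 → 7 → 2; 1 → 1 → 0; 2 → 6 → 3; 3 → 0 → 4; 4 → 4 → 1; 5 → 3 → 5; 6 → 2 → 6; 7 → 5 → 7.
So στ in one-line form is 2 0 3 4 1 5 6 7.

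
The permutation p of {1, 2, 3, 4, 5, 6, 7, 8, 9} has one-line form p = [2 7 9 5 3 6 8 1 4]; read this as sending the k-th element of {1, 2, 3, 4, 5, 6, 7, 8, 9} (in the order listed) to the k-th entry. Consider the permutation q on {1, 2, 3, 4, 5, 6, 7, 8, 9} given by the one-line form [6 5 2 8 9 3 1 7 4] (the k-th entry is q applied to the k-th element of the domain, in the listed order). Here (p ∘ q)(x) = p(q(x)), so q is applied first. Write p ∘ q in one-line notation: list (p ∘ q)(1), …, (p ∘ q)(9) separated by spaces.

Chase each element through q then p: 1 → 6 → 6; 2 → 5 → 3; 3 → 2 → 7; 4 → 8 → 1; 5 → 9 → 4; 6 → 3 → 9; 7 → 1 → 2; 8 → 7 → 8; 9 → 4 → 5.
So p ∘ q in one-line form is 6 3 7 1 4 9 2 8 5.

6 3 7 1 4 9 2 8 5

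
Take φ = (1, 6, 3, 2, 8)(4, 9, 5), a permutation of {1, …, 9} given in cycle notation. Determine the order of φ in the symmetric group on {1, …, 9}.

15

The disjoint cycles have lengths 5, 3, 1.
Since disjoint cycles commute, ord(φ) = lcm(5, 3) = 15.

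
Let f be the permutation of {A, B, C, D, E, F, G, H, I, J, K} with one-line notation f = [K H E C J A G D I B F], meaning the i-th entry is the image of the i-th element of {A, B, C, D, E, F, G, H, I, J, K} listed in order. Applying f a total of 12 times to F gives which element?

Tracing F → A → … returns to F after 3 steps, so F lies in a 3-cycle (A K F).
Since the cycle has length 3, f^12 acts on it the same as f^0 (12 mod 3 = 0).
So f^12(F) = F.

F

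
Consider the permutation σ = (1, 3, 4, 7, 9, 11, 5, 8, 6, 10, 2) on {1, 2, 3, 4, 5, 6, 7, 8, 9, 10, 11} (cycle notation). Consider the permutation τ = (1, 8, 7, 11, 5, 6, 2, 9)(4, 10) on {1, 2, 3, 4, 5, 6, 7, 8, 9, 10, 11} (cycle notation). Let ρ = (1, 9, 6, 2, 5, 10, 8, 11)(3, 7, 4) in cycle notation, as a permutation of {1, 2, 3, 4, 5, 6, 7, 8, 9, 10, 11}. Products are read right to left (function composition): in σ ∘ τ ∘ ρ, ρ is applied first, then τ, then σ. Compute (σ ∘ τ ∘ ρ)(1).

3

Apply the permutations in order: ρ(1) = 9, then τ(9) = 1, then σ(1) = 3. So (σ ∘ τ ∘ ρ)(1) = 3.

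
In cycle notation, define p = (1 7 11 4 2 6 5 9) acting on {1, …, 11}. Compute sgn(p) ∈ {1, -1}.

-1

The cycle lengths are 8, 1, 1, 1.
A cycle is odd iff its length is even; p has 1 even-length cycle, so sgn(p) = (−1)^1 and p is odd.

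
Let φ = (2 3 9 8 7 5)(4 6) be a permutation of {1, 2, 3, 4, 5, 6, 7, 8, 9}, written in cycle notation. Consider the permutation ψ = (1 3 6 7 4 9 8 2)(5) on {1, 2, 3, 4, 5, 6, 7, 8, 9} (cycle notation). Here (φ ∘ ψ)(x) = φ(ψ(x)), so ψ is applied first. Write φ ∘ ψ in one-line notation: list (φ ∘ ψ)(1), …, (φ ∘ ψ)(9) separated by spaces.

9 1 4 8 2 5 6 3 7

(φ ∘ ψ)(x) = φ(ψ(x)). Computing each image: φ(ψ(1)) = φ(3) = 9, φ(ψ(2)) = φ(1) = 1, φ(ψ(3)) = φ(6) = 4, φ(ψ(4)) = φ(9) = 8, φ(ψ(5)) = φ(5) = 2, φ(ψ(6)) = φ(7) = 5, φ(ψ(7)) = φ(4) = 6, φ(ψ(8)) = φ(2) = 3, φ(ψ(9)) = φ(8) = 7.
Hence φ ∘ ψ = [9 1 4 8 2 5 6 3 7].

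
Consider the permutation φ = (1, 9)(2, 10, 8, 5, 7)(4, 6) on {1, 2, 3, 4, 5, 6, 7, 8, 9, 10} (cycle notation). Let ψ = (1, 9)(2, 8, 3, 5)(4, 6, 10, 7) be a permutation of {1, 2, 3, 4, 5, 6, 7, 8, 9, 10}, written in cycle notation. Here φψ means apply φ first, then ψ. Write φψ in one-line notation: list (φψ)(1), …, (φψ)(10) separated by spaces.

1 7 5 10 4 6 8 2 9 3

(φψ)(x) = ψ(φ(x)). Computing each image: ψ(φ(1)) = ψ(9) = 1, ψ(φ(2)) = ψ(10) = 7, ψ(φ(3)) = ψ(3) = 5, ψ(φ(4)) = ψ(6) = 10, ψ(φ(5)) = ψ(7) = 4, ψ(φ(6)) = ψ(4) = 6, ψ(φ(7)) = ψ(2) = 8, ψ(φ(8)) = ψ(5) = 2, ψ(φ(9)) = ψ(1) = 9, ψ(φ(10)) = ψ(8) = 3.
Hence φψ = [1 7 5 10 4 6 8 2 9 3].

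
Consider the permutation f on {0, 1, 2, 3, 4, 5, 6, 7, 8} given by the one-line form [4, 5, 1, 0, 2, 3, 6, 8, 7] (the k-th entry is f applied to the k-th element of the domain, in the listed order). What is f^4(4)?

Tracing 4 → 2 → … returns to 4 after 6 steps, so 4 lies in a 6-cycle (0 4 2 1 5 3).
Stepping 4 places around the cycle: 4 → 2 → 1 → 5 → 3.

3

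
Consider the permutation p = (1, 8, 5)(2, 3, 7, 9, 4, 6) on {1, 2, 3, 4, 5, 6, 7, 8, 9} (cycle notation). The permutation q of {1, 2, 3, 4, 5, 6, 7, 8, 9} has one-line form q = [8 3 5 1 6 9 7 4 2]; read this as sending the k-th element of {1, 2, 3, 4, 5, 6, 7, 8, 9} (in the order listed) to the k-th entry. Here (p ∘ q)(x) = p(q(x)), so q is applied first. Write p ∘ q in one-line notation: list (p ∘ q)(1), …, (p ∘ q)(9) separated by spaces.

5 7 1 8 2 4 9 6 3

Chase each element through q then p: 1 → 8 → 5; 2 → 3 → 7; 3 → 5 → 1; 4 → 1 → 8; 5 → 6 → 2; 6 → 9 → 4; 7 → 7 → 9; 8 → 4 → 6; 9 → 2 → 3.
So p ∘ q in one-line form is 5 7 1 8 2 4 9 6 3.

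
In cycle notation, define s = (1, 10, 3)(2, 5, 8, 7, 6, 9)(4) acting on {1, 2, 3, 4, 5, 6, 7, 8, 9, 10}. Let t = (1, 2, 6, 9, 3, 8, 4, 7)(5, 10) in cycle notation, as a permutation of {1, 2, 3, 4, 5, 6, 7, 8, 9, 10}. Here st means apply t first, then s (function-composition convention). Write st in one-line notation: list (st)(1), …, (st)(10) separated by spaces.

Chase each element through t then s: 1 → 2 → 5; 2 → 6 → 9; 3 → 8 → 7; 4 → 7 → 6; 5 → 10 → 3; 6 → 9 → 2; 7 → 1 → 10; 8 → 4 → 4; 9 → 3 → 1; 10 → 5 → 8.
So st in one-line form is 5 9 7 6 3 2 10 4 1 8.

5 9 7 6 3 2 10 4 1 8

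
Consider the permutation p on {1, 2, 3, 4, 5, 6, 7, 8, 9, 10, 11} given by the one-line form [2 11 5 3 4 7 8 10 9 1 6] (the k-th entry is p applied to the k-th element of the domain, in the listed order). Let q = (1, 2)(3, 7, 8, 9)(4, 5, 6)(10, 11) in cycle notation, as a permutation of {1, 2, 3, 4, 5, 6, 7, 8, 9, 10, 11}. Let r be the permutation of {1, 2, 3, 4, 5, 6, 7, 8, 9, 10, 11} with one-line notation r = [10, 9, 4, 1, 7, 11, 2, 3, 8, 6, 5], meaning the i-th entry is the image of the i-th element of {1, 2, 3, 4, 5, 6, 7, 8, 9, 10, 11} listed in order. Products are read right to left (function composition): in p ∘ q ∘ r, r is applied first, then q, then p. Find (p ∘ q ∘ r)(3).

(p ∘ q ∘ r)(3) = p(q(r(3))). r(3) = 4, then q(4) = 5, then p(5) = 4, so the result is 4.

4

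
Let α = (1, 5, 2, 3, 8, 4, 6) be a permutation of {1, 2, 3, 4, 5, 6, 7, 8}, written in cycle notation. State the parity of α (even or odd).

The cycle lengths are 7, 1.
A cycle is odd iff its length is even; α has 0 even-length cycles, so sgn(α) = (−1)^0 and α is even.

even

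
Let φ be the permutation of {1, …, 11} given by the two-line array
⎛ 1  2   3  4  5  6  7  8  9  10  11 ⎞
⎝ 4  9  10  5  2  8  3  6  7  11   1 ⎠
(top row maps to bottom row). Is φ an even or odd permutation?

odd

In disjoint-cycle form the cycle lengths are 9, 2.
A cycle of length ℓ contributes ℓ−1 transpositions, so φ is a product of 8 + 1 = 9 transpositions — odd.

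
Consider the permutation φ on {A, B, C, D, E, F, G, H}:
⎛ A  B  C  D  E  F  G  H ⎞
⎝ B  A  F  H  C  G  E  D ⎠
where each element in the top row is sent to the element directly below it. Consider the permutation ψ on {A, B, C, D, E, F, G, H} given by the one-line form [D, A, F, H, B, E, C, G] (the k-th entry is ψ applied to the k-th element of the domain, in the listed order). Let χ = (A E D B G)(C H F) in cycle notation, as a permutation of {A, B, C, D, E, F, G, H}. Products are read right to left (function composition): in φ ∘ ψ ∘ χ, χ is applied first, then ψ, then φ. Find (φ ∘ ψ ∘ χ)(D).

B

Apply the permutations in order: χ(D) = B, then ψ(B) = A, then φ(A) = B. So (φ ∘ ψ ∘ χ)(D) = B.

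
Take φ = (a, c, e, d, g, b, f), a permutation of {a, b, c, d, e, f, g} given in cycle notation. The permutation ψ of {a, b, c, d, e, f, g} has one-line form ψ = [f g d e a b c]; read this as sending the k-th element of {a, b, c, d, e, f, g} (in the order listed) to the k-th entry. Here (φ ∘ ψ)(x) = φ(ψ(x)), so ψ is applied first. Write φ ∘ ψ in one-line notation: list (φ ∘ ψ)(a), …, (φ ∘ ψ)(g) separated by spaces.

a b g d c f e

Chase each element through ψ then φ: a → f → a; b → g → b; c → d → g; d → e → d; e → a → c; f → b → f; g → c → e.
Collecting the images, φ ∘ ψ = [a b g d c f e].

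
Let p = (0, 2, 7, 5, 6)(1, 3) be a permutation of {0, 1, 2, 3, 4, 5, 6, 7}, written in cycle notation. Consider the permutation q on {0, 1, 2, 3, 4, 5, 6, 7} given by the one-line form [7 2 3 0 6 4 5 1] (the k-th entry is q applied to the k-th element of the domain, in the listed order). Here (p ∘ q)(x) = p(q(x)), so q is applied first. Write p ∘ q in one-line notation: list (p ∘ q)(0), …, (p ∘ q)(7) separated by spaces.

(p ∘ q)(x) = p(q(x)). Computing each image: p(q(0)) = p(7) = 5, p(q(1)) = p(2) = 7, p(q(2)) = p(3) = 1, p(q(3)) = p(0) = 2, p(q(4)) = p(6) = 0, p(q(5)) = p(4) = 4, p(q(6)) = p(5) = 6, p(q(7)) = p(1) = 3.
Hence p ∘ q = [5 7 1 2 0 4 6 3].

5 7 1 2 0 4 6 3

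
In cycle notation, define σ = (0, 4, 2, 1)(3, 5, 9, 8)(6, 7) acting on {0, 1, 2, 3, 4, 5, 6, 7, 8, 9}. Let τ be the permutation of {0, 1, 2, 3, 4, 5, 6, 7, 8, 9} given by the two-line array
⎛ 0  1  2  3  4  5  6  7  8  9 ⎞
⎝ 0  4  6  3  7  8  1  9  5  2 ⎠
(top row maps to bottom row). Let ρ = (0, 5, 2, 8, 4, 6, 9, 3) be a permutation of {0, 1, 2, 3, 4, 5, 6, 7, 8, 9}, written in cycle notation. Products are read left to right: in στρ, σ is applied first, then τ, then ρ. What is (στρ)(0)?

(στρ)(0) = ρ(τ(σ(0))). σ(0) = 4, then τ(4) = 7, then ρ(7) = 7, so the result is 7.

7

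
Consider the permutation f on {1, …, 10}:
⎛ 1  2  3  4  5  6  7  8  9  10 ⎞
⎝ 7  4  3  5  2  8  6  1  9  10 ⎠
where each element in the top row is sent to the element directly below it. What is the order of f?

12

The disjoint-cycle form of f has cycle lengths 4, 3, 1, 1, 1.
The order is lcm(4, 3) = 12.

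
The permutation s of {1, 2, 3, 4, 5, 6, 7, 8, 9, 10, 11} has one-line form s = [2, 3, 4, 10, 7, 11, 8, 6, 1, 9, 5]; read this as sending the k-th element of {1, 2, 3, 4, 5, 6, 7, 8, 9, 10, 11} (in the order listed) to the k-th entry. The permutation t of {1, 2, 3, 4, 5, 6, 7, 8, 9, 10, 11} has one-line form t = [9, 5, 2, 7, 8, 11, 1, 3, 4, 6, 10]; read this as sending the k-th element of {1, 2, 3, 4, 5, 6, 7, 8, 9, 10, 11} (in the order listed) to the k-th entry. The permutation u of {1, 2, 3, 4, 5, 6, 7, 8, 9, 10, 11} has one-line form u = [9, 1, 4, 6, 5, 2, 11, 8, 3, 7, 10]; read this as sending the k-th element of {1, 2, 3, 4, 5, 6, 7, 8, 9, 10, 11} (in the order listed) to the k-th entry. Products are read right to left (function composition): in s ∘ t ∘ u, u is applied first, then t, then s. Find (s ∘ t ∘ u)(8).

(s ∘ t ∘ u)(8) = s(t(u(8))). u(8) = 8, then t(8) = 3, then s(3) = 4, so the result is 4.

4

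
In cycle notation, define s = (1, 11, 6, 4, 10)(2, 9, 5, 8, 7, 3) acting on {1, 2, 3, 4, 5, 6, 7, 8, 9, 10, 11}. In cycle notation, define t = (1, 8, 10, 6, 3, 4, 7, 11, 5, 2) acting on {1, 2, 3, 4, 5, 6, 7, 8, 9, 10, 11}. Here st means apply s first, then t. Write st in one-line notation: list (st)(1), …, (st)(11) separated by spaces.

5 9 1 6 10 7 4 11 2 8 3

(st)(x) = t(s(x)). Computing each image: t(s(1)) = t(11) = 5, t(s(2)) = t(9) = 9, t(s(3)) = t(2) = 1, t(s(4)) = t(10) = 6, t(s(5)) = t(8) = 10, t(s(6)) = t(4) = 7, t(s(7)) = t(3) = 4, t(s(8)) = t(7) = 11, t(s(9)) = t(5) = 2, t(s(10)) = t(1) = 8, t(s(11)) = t(6) = 3.
Hence st = [5 9 1 6 10 7 4 11 2 8 3].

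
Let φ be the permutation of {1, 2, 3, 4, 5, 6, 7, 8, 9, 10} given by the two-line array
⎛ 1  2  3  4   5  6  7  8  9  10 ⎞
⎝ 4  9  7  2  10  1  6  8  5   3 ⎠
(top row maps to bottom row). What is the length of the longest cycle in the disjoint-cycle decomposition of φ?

9

Decomposing into disjoint cycles gives (1, 4, 2, 9, 5, 10, 3, 7, 6); the longest has length 9.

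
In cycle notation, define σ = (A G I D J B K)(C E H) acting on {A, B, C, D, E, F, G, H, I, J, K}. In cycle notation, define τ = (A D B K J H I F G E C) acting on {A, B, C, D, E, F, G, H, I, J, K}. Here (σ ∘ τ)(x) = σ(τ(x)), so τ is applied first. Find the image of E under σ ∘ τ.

E

First apply τ: τ(E) = C, then σ(C) = E. Thus (σ ∘ τ)(E) = E.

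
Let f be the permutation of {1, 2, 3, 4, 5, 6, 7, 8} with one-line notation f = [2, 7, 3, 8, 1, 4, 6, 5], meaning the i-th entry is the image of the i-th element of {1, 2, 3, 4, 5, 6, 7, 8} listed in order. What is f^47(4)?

Tracing 4 → 8 → … returns to 4 after 7 steps, so 4 lies in a 7-cycle (1, 2, 7, 6, 4, 8, 5).
On a 7-cycle, f^7 is the identity, so f^47 = f^5 there (47 ≡ 5 mod 7).
Advancing 5 steps from 4: 4 → 8 → 5 → 1 → 2 → 7.

7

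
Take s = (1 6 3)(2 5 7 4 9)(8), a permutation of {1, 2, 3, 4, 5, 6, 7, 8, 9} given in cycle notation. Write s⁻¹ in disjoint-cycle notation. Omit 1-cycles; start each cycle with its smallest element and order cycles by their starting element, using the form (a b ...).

(1 3 6)(2 9 4 7 5)

If s sends a → b within a cycle, s⁻¹ sends b → a; equivalently, reverse each cycle.
After reversing and putting each cycle's least element first, s⁻¹ = (1 3 6)(2 9 4 7 5).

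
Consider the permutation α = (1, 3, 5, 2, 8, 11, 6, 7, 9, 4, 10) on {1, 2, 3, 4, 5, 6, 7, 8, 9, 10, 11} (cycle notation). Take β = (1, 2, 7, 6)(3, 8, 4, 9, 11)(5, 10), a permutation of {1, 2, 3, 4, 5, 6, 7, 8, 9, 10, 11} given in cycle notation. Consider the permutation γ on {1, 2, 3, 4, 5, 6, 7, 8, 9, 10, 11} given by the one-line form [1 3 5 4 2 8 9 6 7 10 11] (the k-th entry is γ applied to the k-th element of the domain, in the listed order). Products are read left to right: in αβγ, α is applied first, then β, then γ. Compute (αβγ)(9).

7

Chase 9: α(9) = 4; β(4) = 9; γ(9) = 7. Hence (αβγ)(9) = 7.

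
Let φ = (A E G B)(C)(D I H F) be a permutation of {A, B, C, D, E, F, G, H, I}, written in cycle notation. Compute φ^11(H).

H lies in the 4-cycle (D I H F).
Powers repeat with period 4 on this cycle, and 11 mod 4 = 3, so φ^11(H) = φ^3(H).
Stepping 3 places around the cycle: H → F → D → I.

I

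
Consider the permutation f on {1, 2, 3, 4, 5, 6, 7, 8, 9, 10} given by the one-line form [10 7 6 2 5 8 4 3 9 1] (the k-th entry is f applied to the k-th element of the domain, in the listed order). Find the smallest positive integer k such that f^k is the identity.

Writing f as disjoint cycles, the cycle lengths are 3, 3, 2, 1, 1.
The order is lcm(3, 3, 2) = 6.

6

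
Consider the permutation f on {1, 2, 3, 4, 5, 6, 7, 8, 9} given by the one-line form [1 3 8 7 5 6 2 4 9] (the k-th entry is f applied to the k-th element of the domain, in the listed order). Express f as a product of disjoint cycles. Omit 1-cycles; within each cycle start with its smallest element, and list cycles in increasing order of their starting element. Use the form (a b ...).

(2 3 8 4 7)

Iterating f from 2 gives 2 → 3 → 8 → 4 → 7 → 2; that is the 5-cycle (2 3 8 4 7).
Repeating from the next unused element and collecting all non-trivial cycles gives (2 3 8 4 7).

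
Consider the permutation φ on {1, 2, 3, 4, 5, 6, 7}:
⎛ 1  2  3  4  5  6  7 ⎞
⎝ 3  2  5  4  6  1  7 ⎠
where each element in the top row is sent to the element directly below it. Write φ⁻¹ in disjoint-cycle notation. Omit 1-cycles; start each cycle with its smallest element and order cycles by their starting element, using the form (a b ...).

(1 6 5 3)

The cycle decomposition of φ is (1 3 5 6).
Reversing each cycle (and rotating so the smallest element leads) gives φ⁻¹ = (1 6 5 3).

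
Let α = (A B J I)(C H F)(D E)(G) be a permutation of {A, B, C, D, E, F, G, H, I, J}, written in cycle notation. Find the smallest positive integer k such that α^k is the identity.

The disjoint cycles have lengths 4, 3, 2, 1.
The order of α is the least common multiple of its cycle lengths: lcm(4, 3, 2) = 12.

12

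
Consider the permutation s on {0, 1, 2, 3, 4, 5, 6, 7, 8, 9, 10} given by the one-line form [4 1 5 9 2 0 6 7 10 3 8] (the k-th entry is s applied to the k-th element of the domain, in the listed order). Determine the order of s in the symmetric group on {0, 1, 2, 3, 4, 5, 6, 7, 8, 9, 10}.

Decomposing into disjoint cycles gives cycle lengths 4, 2, 2, 1, 1, 1.
The order is lcm(4, 2, 2) = 4.

4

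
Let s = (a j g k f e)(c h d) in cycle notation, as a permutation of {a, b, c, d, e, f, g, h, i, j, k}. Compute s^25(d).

d lies in the 3-cycle (c h d).
On a 3-cycle, s^3 is the identity, so s^25 = s^1 there (25 ≡ 1 mod 3).
Stepping 1 place around the cycle: d → c.

c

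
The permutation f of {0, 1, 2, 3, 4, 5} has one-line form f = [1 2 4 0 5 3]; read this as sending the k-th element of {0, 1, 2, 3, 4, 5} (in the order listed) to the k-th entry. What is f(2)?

4

2 is element number 3 of the domain, and entry number 3 of the one-line form is 4, so f(2) = 4.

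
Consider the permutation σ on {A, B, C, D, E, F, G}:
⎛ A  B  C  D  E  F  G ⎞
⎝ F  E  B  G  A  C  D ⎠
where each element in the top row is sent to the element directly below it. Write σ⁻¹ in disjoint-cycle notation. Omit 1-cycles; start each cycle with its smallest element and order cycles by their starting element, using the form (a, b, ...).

(A, E, B, C, F)(D, G)

First write σ in disjoint cycles: (A, F, C, B, E)(D, G).
Reversing each cycle (and rotating so the smallest element leads) gives σ⁻¹ = (A, E, B, C, F)(D, G).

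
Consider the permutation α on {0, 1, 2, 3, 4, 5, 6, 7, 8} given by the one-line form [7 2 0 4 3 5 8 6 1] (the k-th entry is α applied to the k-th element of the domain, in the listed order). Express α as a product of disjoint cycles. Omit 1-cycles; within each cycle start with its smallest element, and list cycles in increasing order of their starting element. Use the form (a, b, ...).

(0, 7, 6, 8, 1, 2)(3, 4)

Iterating α from 0 gives 0 → 7 → 6 → 8 → 1 → 2 → 0; that is the 6-cycle (0, 7, 6, 8, 1, 2).
Continuing from each remaining unvisited element yields (0, 7, 6, 8, 1, 2)(3, 4).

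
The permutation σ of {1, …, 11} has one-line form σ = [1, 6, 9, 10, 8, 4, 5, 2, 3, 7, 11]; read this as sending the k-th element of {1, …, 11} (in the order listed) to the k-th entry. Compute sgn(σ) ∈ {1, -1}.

-1

In disjoint-cycle form the cycle lengths are 7, 2, 1, 1.
A cycle is odd iff its length is even; σ has 1 even-length cycle, so sgn(σ) = (−1)^1 and σ is odd.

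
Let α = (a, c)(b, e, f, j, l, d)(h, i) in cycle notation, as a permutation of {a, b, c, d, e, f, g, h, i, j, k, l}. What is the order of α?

The cycle type of α is (6, 2, 2, 1, 1).
The order is lcm(6, 2, 2) = 6.

6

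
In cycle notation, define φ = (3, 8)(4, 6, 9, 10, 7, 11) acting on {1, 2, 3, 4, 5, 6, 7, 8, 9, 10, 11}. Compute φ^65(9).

9 lies in the 6-cycle (4, 6, 9, 10, 7, 11).
On a 6-cycle, φ^6 is the identity, so φ^65 = φ^5 there (65 ≡ 5 mod 6).
Stepping 5 places around the cycle: 9 → 10 → 7 → 11 → 4 → 6.

6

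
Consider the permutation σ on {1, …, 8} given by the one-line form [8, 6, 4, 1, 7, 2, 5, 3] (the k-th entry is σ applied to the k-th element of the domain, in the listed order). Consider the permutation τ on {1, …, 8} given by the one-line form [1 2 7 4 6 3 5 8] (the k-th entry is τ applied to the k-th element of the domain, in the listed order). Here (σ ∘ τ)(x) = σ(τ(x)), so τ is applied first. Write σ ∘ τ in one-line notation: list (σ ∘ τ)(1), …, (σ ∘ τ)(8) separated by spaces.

(σ ∘ τ)(x) = σ(τ(x)). Computing each image: σ(τ(1)) = σ(1) = 8, σ(τ(2)) = σ(2) = 6, σ(τ(3)) = σ(7) = 5, σ(τ(4)) = σ(4) = 1, σ(τ(5)) = σ(6) = 2, σ(τ(6)) = σ(3) = 4, σ(τ(7)) = σ(5) = 7, σ(τ(8)) = σ(8) = 3.
Hence σ ∘ τ = [8 6 5 1 2 4 7 3].

8 6 5 1 2 4 7 3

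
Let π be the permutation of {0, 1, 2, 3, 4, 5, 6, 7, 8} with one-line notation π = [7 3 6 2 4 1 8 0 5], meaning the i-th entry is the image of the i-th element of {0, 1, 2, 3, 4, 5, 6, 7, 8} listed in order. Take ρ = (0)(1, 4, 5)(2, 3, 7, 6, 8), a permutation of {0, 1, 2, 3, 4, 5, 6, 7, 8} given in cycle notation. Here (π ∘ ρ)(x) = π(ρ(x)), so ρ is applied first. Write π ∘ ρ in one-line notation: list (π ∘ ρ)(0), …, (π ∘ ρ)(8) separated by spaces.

(π ∘ ρ)(x) = π(ρ(x)). Computing each image: π(ρ(0)) = π(0) = 7, π(ρ(1)) = π(4) = 4, π(ρ(2)) = π(3) = 2, π(ρ(3)) = π(7) = 0, π(ρ(4)) = π(5) = 1, π(ρ(5)) = π(1) = 3, π(ρ(6)) = π(8) = 5, π(ρ(7)) = π(6) = 8, π(ρ(8)) = π(2) = 6.
Hence π ∘ ρ = [7 4 2 0 1 3 5 8 6].

7 4 2 0 1 3 5 8 6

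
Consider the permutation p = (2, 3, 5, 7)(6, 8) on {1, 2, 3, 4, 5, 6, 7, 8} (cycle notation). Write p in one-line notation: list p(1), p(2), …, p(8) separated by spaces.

1 3 5 4 7 8 2 6

Each element maps to the next entry in its cycle (wrapping to the front): 1→1, 2→3, 3→5, 4→4, 5→7, 6→8, 7→2, 8→6.
Listing these in domain order gives 1 3 5 4 7 8 2 6.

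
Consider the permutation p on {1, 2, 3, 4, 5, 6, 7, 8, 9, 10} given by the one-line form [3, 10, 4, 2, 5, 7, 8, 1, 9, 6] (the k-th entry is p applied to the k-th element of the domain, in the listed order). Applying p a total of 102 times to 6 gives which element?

2

Tracing 6 → 7 → … returns to 6 after 8 steps, so 6 lies in an 8-cycle (1, 3, 4, 2, 10, 6, 7, 8).
Since the cycle has length 8, p^102 acts on it the same as p^6 (102 mod 8 = 6).
Advancing 6 steps from 6: 6 → 7 → 8 → 1 → 3 → 4 → 2.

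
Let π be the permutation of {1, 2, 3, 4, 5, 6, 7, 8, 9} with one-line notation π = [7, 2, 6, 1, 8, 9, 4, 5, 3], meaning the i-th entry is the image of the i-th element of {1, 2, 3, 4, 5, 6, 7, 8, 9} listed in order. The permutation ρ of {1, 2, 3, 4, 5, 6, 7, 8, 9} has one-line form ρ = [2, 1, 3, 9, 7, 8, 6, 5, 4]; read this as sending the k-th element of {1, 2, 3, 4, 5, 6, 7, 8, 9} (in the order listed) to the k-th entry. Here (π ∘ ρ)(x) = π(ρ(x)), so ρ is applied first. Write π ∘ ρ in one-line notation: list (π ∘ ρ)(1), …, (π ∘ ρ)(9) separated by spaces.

2 7 6 3 4 5 9 8 1

For each element, apply ρ then π: 1 → 2 → 2; 2 → 1 → 7; 3 → 3 → 6; 4 → 9 → 3; 5 → 7 → 4; 6 → 8 → 5; 7 → 6 → 9; 8 → 5 → 8; 9 → 4 → 1.
So π ∘ ρ in one-line form is 2 7 6 3 4 5 9 8 1.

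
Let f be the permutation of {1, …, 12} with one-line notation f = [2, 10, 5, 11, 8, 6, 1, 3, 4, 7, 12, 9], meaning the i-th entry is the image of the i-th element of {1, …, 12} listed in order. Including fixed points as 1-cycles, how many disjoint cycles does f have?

The cycle decomposition is (1, 2, 10, 7)(3, 5, 8)(4, 11, 12, 9)(6), which has 4 cycles (counting 1-cycles).

4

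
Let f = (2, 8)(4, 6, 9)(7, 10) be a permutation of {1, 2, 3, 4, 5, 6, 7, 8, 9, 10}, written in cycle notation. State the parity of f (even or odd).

The cycle lengths are 3, 2, 2, 1, 1, 1.
A cycle of length ℓ contributes ℓ−1 transpositions, so f is a product of 2 + 1 + 1 = 4 transpositions — even.

even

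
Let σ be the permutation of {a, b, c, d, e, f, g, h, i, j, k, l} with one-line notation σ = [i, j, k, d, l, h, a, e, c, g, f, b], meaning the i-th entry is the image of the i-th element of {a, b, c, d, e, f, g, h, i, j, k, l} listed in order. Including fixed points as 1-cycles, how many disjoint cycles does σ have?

2

The cycle decomposition is (a i c k f h e l b j g)(d), which has 2 cycles (counting 1-cycles).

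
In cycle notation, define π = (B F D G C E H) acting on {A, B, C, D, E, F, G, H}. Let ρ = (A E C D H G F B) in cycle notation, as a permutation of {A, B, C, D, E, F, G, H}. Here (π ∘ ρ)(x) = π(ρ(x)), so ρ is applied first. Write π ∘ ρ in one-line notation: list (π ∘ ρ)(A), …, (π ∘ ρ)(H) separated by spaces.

(π ∘ ρ)(x) = π(ρ(x)). Computing each image: π(ρ(A)) = π(E) = H, π(ρ(B)) = π(A) = A, π(ρ(C)) = π(D) = G, π(ρ(D)) = π(H) = B, π(ρ(E)) = π(C) = E, π(ρ(F)) = π(B) = F, π(ρ(G)) = π(F) = D, π(ρ(H)) = π(G) = C.
Hence π ∘ ρ = [H A G B E F D C].

H A G B E F D C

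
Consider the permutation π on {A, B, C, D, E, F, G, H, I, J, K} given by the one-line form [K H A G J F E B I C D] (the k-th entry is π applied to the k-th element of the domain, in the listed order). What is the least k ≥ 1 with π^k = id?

14

The disjoint-cycle form of π has cycle lengths 7, 2, 1, 1.
The order of π is the least common multiple of its cycle lengths: lcm(7, 2) = 14.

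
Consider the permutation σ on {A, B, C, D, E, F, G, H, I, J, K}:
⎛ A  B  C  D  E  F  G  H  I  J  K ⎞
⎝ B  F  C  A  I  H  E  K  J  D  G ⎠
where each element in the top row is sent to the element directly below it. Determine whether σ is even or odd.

In disjoint-cycle form the cycle lengths are 10, 1.
A cycle of length ℓ contributes ℓ−1 transpositions, so σ is a product of 9 transpositions — odd.

odd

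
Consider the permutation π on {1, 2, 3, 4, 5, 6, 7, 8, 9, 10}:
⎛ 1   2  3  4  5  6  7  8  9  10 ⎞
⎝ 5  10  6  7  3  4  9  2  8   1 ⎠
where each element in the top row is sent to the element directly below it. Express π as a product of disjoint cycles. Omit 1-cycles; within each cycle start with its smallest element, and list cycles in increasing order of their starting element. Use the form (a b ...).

Iterating π from 1 gives 1 → 5 → 3 → 6 → 4 → 7 → 9 → 8 → 2 → 10 → 1; that is the 10-cycle (1 5 3 6 4 7 9 8 2 10).
Continuing from each remaining unvisited element yields (1 5 3 6 4 7 9 8 2 10).

(1 5 3 6 4 7 9 8 2 10)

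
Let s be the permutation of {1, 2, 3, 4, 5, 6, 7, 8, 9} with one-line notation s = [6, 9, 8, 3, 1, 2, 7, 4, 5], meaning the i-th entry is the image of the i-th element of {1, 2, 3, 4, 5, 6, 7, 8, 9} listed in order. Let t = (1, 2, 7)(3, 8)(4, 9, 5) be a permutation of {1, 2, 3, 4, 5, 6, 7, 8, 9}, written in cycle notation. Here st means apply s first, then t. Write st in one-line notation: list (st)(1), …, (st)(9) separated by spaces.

Chase each element through s then t: 1 → 6 → 6; 2 → 9 → 5; 3 → 8 → 3; 4 → 3 → 8; 5 → 1 → 2; 6 → 2 → 7; 7 → 7 → 1; 8 → 4 → 9; 9 → 5 → 4.
Collecting the images, st = [6 5 3 8 2 7 1 9 4].

6 5 3 8 2 7 1 9 4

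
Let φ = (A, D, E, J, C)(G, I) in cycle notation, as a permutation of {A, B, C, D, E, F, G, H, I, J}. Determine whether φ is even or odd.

The cycle lengths are 5, 2, 1, 1, 1.
A cycle is odd iff its length is even; φ has 1 even-length cycle, so sgn(φ) = (−1)^1 and φ is odd.

odd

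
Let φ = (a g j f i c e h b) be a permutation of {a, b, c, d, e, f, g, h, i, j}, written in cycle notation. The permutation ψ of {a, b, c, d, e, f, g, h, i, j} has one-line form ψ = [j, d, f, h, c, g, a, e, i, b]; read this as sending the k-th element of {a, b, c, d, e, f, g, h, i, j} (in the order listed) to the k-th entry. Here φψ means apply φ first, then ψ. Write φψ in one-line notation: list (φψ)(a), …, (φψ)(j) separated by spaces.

(φψ)(x) = ψ(φ(x)). Computing each image: ψ(φ(a)) = ψ(g) = a, ψ(φ(b)) = ψ(a) = j, ψ(φ(c)) = ψ(e) = c, ψ(φ(d)) = ψ(d) = h, ψ(φ(e)) = ψ(h) = e, ψ(φ(f)) = ψ(i) = i, ψ(φ(g)) = ψ(j) = b, ψ(φ(h)) = ψ(b) = d, ψ(φ(i)) = ψ(c) = f, ψ(φ(j)) = ψ(f) = g.
Hence φψ = [a j c h e i b d f g].

a j c h e i b d f g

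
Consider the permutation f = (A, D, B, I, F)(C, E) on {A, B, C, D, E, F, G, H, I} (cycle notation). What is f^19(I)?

B

I lies in the 5-cycle (A, D, B, I, F).
Powers repeat with period 5 on this cycle, and 19 mod 5 = 4, so f^19(I) = f^4(I).
Advancing 4 steps from I: I → F → A → D → B.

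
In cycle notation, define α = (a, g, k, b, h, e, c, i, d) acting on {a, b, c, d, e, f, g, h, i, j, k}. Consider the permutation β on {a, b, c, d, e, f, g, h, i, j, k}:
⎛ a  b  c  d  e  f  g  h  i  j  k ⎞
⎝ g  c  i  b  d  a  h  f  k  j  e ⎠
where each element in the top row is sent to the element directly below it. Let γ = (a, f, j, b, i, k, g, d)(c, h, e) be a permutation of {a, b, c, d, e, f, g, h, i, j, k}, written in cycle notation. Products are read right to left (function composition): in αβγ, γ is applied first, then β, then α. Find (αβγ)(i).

c

(αβγ)(i) = α(β(γ(i))). γ(i) = k, then β(k) = e, then α(e) = c, so the result is c.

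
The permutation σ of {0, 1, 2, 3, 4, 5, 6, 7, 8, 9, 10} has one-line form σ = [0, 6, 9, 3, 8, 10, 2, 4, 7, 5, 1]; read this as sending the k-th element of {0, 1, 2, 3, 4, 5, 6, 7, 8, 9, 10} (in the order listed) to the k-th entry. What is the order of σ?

6

Writing σ as disjoint cycles, the cycle lengths are 6, 3, 1, 1.
Since disjoint cycles commute, ord(σ) = lcm(6, 3) = 6.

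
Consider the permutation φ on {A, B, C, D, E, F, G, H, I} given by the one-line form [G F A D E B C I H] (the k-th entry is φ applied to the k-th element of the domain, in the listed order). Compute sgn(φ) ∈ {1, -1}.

In disjoint-cycle form the cycle lengths are 3, 2, 2, 1, 1.
A cycle of length ℓ contributes ℓ−1 transpositions, so φ is a product of 2 + 1 + 1 = 4 transpositions — even.

1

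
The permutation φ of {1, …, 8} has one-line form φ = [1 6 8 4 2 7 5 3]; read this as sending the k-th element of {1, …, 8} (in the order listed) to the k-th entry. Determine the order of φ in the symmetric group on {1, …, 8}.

4

Writing φ as disjoint cycles, the cycle lengths are 4, 2, 1, 1.
The order of φ is the least common multiple of its cycle lengths: lcm(4, 2) = 4.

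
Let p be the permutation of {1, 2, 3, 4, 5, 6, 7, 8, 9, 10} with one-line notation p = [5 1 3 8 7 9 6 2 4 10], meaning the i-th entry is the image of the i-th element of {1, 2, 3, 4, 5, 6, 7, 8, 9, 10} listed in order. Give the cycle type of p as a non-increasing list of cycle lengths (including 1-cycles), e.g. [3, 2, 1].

[8, 1, 1]

The disjoint cycles are (1 5 7 6 9 4 8 2)(3)(10), with lengths 8, 1, 1 in non-increasing order.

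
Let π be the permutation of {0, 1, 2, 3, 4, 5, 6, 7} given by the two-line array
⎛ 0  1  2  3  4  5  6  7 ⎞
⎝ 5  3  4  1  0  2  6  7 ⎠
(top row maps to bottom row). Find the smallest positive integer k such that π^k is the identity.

Writing π as disjoint cycles, the cycle lengths are 4, 2, 1, 1.
Since disjoint cycles commute, ord(π) = lcm(4, 2) = 4.

4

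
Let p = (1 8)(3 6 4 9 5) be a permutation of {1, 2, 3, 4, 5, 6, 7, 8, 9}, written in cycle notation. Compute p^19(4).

6

4 lies in the 5-cycle (3 6 4 9 5).
Powers repeat with period 5 on this cycle, and 19 mod 5 = 4, so p^19(4) = p^4(4).
Advancing 4 steps from 4: 4 → 9 → 5 → 3 → 6.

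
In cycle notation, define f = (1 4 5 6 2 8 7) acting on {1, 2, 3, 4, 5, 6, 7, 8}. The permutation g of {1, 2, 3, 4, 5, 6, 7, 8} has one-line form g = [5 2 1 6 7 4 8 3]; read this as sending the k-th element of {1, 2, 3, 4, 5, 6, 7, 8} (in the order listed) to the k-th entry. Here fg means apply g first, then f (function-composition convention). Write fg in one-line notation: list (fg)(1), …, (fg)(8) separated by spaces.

6 8 4 2 1 5 7 3

(fg)(x) = f(g(x)). Computing each image: f(g(1)) = f(5) = 6, f(g(2)) = f(2) = 8, f(g(3)) = f(1) = 4, f(g(4)) = f(6) = 2, f(g(5)) = f(7) = 1, f(g(6)) = f(4) = 5, f(g(7)) = f(8) = 7, f(g(8)) = f(3) = 3.
Hence fg = [6 8 4 2 1 5 7 3].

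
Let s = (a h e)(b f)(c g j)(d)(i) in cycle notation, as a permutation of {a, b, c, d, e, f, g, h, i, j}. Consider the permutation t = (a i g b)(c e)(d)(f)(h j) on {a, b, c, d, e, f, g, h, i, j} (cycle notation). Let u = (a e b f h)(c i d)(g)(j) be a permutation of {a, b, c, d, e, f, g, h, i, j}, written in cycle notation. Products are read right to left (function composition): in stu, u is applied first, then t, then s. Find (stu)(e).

(stu)(e) = s(t(u(e))). u(e) = b, then t(b) = a, then s(a) = h, so the result is h.

h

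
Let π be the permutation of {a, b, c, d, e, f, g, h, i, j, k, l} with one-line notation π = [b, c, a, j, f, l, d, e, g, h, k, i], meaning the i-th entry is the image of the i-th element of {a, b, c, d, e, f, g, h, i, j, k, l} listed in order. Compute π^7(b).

c

Tracing b → c → … returns to b after 3 steps, so b lies in a 3-cycle (a, b, c).
On a 3-cycle, π^3 is the identity, so π^7 = π^1 there (7 ≡ 1 mod 3).
Advancing 1 step from b: b → c.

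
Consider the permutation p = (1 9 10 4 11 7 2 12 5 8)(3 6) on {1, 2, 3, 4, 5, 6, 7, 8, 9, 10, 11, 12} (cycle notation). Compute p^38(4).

9

4 lies in the 10-cycle (1 9 10 4 11 7 2 12 5 8).
Powers repeat with period 10 on this cycle, and 38 mod 10 = 8, so p^38(4) = p^8(4).
Advancing 8 steps from 4: 4 → 11 → 7 → 2 → 12 → 5 → 8 → 1 → 9.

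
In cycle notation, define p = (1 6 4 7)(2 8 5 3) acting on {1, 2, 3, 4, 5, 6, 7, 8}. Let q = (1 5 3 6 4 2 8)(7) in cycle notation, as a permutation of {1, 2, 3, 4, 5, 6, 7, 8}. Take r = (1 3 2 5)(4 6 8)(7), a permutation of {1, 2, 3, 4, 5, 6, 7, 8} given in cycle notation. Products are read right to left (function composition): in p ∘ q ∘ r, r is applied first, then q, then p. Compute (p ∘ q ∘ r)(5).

3

Apply the permutations in order: r(5) = 1, then q(1) = 5, then p(5) = 3. So (p ∘ q ∘ r)(5) = 3.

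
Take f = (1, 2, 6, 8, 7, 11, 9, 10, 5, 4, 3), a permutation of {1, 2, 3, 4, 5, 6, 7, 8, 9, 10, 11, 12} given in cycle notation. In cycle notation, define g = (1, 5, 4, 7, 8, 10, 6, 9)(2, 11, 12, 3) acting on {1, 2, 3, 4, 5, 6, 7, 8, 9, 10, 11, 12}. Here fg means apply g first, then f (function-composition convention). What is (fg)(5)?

3

First apply g: g(5) = 4, then f(4) = 3. Thus (fg)(5) = 3.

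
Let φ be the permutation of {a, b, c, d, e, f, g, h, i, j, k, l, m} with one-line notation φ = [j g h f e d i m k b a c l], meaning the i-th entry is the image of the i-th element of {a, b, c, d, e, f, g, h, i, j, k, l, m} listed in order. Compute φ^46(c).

Tracing c → h → … returns to c after 4 steps, so c lies in a 4-cycle (c h m l).
On a 4-cycle, φ^4 is the identity, so φ^46 = φ^2 there (46 ≡ 2 mod 4).
Stepping 2 places around the cycle: c → h → m.

m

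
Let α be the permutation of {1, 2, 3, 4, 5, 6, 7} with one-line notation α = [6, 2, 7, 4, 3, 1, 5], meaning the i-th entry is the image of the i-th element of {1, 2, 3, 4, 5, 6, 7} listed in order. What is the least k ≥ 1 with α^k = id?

The disjoint-cycle form of α has cycle lengths 3, 2, 1, 1.
Since disjoint cycles commute, ord(α) = lcm(3, 2) = 6.

6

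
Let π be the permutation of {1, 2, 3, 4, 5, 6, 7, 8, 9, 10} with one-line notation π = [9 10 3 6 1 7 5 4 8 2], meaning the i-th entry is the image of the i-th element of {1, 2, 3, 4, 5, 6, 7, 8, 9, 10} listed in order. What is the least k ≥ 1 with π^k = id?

14

Writing π as disjoint cycles, the cycle lengths are 7, 2, 1.
The order of π is the least common multiple of its cycle lengths: lcm(7, 2) = 14.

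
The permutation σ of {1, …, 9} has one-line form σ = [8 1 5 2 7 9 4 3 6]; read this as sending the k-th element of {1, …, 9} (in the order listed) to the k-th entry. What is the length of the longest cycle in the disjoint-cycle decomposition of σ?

7

Decomposing into disjoint cycles gives (1 8 3 5 7 4 2)(6 9); the longest has length 7.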